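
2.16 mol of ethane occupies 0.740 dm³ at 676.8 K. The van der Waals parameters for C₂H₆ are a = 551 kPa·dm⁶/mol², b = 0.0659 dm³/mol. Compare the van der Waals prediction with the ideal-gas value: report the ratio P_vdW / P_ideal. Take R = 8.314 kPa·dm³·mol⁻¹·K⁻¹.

Ideal: P_ideal = nRT/V = (2.16)(8.314)(676.8)/0.740 = 16424.5 kPa
vdW: P = nRT/(V − nb) − a n²/V² = 12154.1/0.597656 − 2570.75/0.547600 = 20336.3 − 4694.58 = 15641.7 kPa
Ratio = 15641.7/16424.5 = 0.9523

P_vdW / P_ideal ≈ 0.9523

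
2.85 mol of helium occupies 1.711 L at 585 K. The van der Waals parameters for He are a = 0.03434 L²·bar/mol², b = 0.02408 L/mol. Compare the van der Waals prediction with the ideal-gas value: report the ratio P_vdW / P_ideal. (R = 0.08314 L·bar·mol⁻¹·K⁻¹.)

Ideal: P_ideal = nRT/V = (2.85)(0.08314)(585)/1.711 = 81.0141 bar
vdW: P = nRT/(V − nb) − a n²/V² = 138.615/1.64237 − 0.278927/2.92752 = 84.3994 − 0.0952776 = 84.3041 bar
Ratio = 84.3041/81.0141 = 1.041

P_vdW / P_ideal ≈ 1.041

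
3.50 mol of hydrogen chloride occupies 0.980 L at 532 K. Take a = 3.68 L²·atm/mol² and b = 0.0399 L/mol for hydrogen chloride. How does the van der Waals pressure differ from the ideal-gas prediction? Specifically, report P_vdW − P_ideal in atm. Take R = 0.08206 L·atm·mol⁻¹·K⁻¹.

Ideal: P_ideal = nRT/V = (3.50)(0.08206)(532)/0.980 = 155.914 atm
vdW: P = nRT/(V − nb) − a n²/V² = 152.796/0.840350 − 45.0800/0.960400 = 181.824 − 46.9388 = 134.885 atm
ΔP = 134.885 − 155.914 = -21.03 atm

ΔP ≈ -21.03 atm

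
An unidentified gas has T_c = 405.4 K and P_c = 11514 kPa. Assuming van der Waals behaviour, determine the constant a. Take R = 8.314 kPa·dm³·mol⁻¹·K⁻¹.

From T_c = 8a/(27Rb) and P_c = a/(27b²): a = 27 R² T_c²/(64 P_c).
a = 27×(8.314)²×(405.4)²/(64×11514) = 306726496/736896 = 416.2 kPa·dm⁶/mol²

a ≈ 416.2 kPa·dm⁶/mol²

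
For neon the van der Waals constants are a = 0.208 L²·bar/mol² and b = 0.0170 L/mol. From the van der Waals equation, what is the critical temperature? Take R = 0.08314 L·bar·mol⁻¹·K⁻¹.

T_c ≈ 43.60 K

For a van der Waals gas, T_c = 8a/(27Rb).
T_c = 8×0.208/(27×0.08314×0.0170) = 1.6640/0.038161 = 43.60 K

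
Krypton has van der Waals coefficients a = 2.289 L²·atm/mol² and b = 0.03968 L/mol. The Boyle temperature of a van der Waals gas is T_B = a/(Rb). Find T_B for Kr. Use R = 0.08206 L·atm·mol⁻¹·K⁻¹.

For a van der Waals gas the second virial coefficient B₂ = b − a/(RT) vanishes at T_B = a/(Rb).
T_B = 2.289/(0.08206×0.03968) = 2.289/0.0032561 = 703.0 K

T_B ≈ 703.0 K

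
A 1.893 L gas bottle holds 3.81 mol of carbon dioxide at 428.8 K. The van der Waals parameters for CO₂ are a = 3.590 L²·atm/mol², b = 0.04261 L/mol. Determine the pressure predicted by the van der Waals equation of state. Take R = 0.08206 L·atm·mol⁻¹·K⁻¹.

P ≈ 62.92 atm

P = nRT/(V − nb) − a n²/V²
nRT/(V − nb) = (3.81)(0.08206)(428.8)/(1.893 − 3.81×0.04261) = 134.06/1.7307 = 77.460 atm
a n²/V² = (3.590)(3.81)²/(1.893)² = 14.543 atm
P = 77.460 − 14.543 = 62.92 atm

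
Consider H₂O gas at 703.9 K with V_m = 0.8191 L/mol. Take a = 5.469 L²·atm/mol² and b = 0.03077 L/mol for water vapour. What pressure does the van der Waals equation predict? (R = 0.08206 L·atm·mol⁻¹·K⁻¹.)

P ≈ 65.12 atm

P = RT/(V_m − b) − a/V_m²
RT/(V_m − b) = (0.08206)(703.9)/(0.8191 − 0.03077) = 57.762/0.78833 = 73.271 atm
a/V_m² = 5.469/(0.8191)² = 8.1514 atm
P = 73.271 − 8.1514 = 65.12 atm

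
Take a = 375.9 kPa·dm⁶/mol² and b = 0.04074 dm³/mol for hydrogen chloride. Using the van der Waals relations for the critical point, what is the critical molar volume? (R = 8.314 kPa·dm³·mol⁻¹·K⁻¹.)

For a van der Waals gas, V_m,c = 3b.
V_m,c = 3×0.04074 = 0.1222 dm³/mol

V_m,c ≈ 0.1222 dm³/mol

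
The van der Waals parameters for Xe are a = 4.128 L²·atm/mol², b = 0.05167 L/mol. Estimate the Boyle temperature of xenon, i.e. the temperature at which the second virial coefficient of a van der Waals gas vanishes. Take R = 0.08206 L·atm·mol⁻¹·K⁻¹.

T_B ≈ 973.6 K

For a van der Waals gas the second virial coefficient B₂ = b − a/(RT) vanishes at T_B = a/(Rb).
T_B = 4.128/(0.08206×0.05167) = 4.128/0.0042400 = 973.6 K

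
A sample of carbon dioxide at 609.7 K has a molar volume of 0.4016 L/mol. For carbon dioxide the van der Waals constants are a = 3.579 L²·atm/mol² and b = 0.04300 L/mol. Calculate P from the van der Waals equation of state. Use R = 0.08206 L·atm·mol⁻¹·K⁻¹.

P = RT/(V_m − b) − a/V_m²
RT/(V_m − b) = (0.08206)(609.7)/(0.4016 − 0.04300) = 50.032/0.35860 = 139.52 atm
a/V_m² = 3.579/(0.4016)² = 22.191 atm
P = 139.52 − 22.191 = 117.3 atm

P ≈ 117.3 atm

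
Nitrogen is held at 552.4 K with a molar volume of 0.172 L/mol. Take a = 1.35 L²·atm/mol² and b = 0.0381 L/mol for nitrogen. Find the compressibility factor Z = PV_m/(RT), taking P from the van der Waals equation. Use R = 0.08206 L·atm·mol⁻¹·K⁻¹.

P = RT/(V_m − b) − a/V_m² = (0.08206)(552.4)/(0.172 − 0.0381) − 1.35/(0.172)²
  = 45.330/0.13390 − 45.633 = 338.54 − 45.633 = 292.91 atm
Z = PV_m/(RT) = (292.91)(0.172)/((0.08206)(552.4)) = 50.381/45.330 = 1.111

Z ≈ 1.111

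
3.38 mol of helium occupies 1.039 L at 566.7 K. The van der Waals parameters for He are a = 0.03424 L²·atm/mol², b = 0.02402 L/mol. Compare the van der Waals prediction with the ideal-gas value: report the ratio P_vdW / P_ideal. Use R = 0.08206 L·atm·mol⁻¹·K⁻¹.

P_vdW / P_ideal ≈ 1.082

Ideal: P_ideal = nRT/V = (3.38)(0.08206)(566.7)/1.039 = 151.282 atm
vdW: P = nRT/(V − nb) − a n²/V² = 157.181/0.957812 − 0.391171/1.07952 = 164.104 − 0.362356 = 163.742 atm
Ratio = 163.742/151.282 = 1.082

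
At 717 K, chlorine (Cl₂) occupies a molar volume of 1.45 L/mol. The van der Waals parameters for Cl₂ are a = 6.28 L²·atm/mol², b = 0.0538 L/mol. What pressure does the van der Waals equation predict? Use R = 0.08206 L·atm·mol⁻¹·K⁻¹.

P = RT/(V_m − b) − a/V_m²
RT/(V_m − b) = (0.08206)(717)/(1.45 − 0.0538) = 58.837/1.3962 = 42.141 atm
a/V_m² = 6.28/(1.45)² = 2.9869 atm
P = 42.141 − 2.9869 = 39.15 atm

P ≈ 39.15 atm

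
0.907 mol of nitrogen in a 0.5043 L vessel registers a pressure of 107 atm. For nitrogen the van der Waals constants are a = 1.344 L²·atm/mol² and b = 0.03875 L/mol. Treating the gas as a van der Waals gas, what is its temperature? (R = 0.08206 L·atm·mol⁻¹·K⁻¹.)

T = (P + a n²/V²)(V − nb)/(nR)
P + a n²/V² = 107 + (1.344)(0.907)²/(0.5043)² = 111.35 atm
V − nb = 0.5043 − (0.907)(0.03875) = 0.46915 L
T = (111.35)(0.46915)/((0.907)(0.08206)) = 701.9 K

T ≈ 701.9 K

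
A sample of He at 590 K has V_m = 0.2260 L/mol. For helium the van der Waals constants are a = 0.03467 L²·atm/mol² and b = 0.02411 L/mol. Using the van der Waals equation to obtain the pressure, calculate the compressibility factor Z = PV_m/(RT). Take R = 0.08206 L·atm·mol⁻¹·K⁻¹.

Z ≈ 1.116

P = RT/(V_m − b) − a/V_m² = (0.08206)(590)/(0.2260 − 0.02411) − 0.03467/(0.2260)²
  = 48.415/0.20189 − 0.67879 = 239.81 − 0.67879 = 239.13 atm
Z = PV_m/(RT) = (239.13)(0.2260)/((0.08206)(590)) = 54.043/48.415 = 1.116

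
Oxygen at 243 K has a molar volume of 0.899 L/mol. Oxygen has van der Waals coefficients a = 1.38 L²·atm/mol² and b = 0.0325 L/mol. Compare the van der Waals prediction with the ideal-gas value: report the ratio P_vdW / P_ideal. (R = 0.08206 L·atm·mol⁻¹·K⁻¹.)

Ideal: P_ideal = RT/V_m = (0.08206)(243)/0.899 = 22.1808 atm
vdW: P = RT/(V_m − b) − a/V_m² = 19.9406/0.866500 − 1.38/0.808201 = 23.0128 − 1.70750 = 21.3053 atm
Ratio = 21.3053/22.1808 = 0.9605

P_vdW / P_ideal ≈ 0.9605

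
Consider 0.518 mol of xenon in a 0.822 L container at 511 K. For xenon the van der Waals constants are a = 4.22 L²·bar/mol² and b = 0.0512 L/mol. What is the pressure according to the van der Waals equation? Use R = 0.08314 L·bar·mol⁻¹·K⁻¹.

P = nRT/(V − nb) − a n²/V²
nRT/(V − nb) = (0.518)(0.08314)(511)/(0.822 − 0.518×0.0512) = 22.007/0.79548 = 27.665 bar
a n²/V² = (4.22)(0.518)²/(0.822)² = 1.6758 bar
P = 27.665 − 1.6758 = 25.99 bar

P ≈ 25.99 bar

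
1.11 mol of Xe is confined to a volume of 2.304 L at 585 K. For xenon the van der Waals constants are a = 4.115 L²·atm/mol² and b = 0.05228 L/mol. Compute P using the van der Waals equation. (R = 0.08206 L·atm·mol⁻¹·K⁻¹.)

P ≈ 22.77 atm

P = nRT/(V − nb) − a n²/V²
nRT/(V − nb) = (1.11)(0.08206)(585)/(2.304 − 1.11×0.05228) = 53.286/2.2460 = 23.725 atm
a n²/V² = (4.115)(1.11)²/(2.304)² = 0.95510 atm
P = 23.725 − 0.95510 = 22.77 atm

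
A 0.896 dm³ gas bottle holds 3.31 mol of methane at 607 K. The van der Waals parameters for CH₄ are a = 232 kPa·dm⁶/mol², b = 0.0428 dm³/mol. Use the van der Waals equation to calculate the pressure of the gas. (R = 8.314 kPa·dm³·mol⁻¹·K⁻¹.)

P = nRT/(V − nb) − a n²/V²
nRT/(V − nb) = (3.31)(8.314)(607)/(0.896 − 3.31×0.0428) = 16704/0.75433 = 22144 kPa
a n²/V² = (232)(3.31)²/(0.896)² = 3166.1 kPa
P = 22144 − 3166.1 = 18978 kPa

P ≈ 18978 kPa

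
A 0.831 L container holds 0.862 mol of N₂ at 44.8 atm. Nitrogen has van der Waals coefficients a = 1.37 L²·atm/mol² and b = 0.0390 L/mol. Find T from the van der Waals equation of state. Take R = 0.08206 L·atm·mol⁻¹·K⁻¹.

T ≈ 521.6 K

T = (P + a n²/V²)(V − nb)/(nR)
P + a n²/V² = 44.8 + (1.37)(0.862)²/(0.831)² = 46.274 atm
V − nb = 0.831 − (0.862)(0.0390) = 0.79738 L
T = (46.274)(0.79738)/((0.862)(0.08206)) = 521.6 K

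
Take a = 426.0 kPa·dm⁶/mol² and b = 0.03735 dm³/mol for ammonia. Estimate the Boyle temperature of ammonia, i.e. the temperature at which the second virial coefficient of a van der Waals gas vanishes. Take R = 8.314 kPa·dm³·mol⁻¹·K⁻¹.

T_B ≈ 1372 K

For a van der Waals gas the second virial coefficient B₂ = b − a/(RT) vanishes at T_B = a/(Rb).
T_B = 426.0/(8.314×0.03735) = 426.0/0.31053 = 1372 K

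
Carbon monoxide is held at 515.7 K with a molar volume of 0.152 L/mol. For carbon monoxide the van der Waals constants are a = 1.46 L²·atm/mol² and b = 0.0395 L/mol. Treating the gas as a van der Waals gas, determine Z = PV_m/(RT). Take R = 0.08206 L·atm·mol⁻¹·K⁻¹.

Z ≈ 1.124

P = RT/(V_m − b) − a/V_m² = (0.08206)(515.7)/(0.152 − 0.0395) − 1.46/(0.152)²
  = 42.318/0.11250 − 63.193 = 376.16 − 63.193 = 312.97 atm
Z = PV_m/(RT) = (312.97)(0.152)/((0.08206)(515.7)) = 47.571/42.318 = 1.124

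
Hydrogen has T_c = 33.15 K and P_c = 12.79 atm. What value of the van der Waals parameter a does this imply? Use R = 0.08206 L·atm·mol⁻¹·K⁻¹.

a ≈ 0.2441 L²·atm/mol²

From T_c = 8a/(27Rb) and P_c = a/(27b²): a = 27 R² T_c²/(64 P_c).
a = 27×(0.08206)²×(33.15)²/(64×12.79) = 199.80/818.56 = 0.2441 L²·atm/mol²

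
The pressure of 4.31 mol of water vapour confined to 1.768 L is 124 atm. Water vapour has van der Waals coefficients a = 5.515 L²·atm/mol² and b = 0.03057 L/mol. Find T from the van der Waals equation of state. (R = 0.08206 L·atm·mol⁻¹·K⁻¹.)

T = (P + a n²/V²)(V − nb)/(nR)
P + a n²/V² = 124 + (5.515)(4.31)²/(1.768)² = 156.77 atm
V − nb = 1.768 − (4.31)(0.03057) = 1.6362 L
T = (156.77)(1.6362)/((4.31)(0.08206)) = 725.3 K

T ≈ 725.3 K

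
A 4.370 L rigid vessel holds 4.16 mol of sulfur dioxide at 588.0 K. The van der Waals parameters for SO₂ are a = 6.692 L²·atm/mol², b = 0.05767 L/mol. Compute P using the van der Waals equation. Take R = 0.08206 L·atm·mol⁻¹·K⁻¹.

P ≈ 42.54 atm

P = nRT/(V − nb) − a n²/V²
nRT/(V − nb) = (4.16)(0.08206)(588.0)/(4.370 − 4.16×0.05767) = 200.73/4.1301 = 48.602 atm
a n²/V² = (6.692)(4.16)²/(4.370)² = 6.0643 atm
P = 48.602 − 6.0643 = 42.54 atm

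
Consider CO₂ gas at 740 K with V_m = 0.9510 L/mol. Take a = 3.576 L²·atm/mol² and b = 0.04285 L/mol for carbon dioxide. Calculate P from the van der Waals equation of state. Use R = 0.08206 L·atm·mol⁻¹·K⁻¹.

P ≈ 62.91 atm

P = RT/(V_m − b) − a/V_m²
RT/(V_m − b) = (0.08206)(740)/(0.9510 − 0.04285) = 60.724/0.90815 = 66.866 atm
a/V_m² = 3.576/(0.9510)² = 3.9540 atm
P = 66.866 − 3.9540 = 62.91 atm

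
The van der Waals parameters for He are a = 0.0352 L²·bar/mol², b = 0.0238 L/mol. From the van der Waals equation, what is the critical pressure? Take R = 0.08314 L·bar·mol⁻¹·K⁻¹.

For a van der Waals gas, P_c = a/(27b²).
P_c = 0.0352/(27×(0.0238)²) = 0.0352/0.015294 = 2.302 bar

P_c ≈ 2.302 bar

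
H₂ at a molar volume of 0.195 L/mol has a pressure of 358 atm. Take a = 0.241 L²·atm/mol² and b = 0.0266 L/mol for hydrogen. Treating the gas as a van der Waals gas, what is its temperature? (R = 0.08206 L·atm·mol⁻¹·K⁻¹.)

T = (P + a/V_m²)(V_m − b)/R
P + a/V_m² = 358 + 0.241/(0.195)² = 364.34 atm
V_m − b = 0.195 − 0.0266 = 0.16840 L/mol
T = (364.34)(0.16840)/0.08206 = 747.7 K

T ≈ 747.7 K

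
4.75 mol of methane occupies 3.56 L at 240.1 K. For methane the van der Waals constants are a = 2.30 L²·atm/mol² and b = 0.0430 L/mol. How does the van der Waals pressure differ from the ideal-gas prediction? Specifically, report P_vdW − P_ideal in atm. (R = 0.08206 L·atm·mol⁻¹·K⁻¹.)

ΔP ≈ -2.495 atm

Ideal: P_ideal = nRT/V = (4.75)(0.08206)(240.1)/3.56 = 26.2886 atm
vdW: P = nRT/(V − nb) − a n²/V² = 93.5874/3.35575 − 51.8938/12.6736 = 27.8887 − 4.09464 = 23.7941 atm
ΔP = 23.7941 − 26.2886 = -2.495 atm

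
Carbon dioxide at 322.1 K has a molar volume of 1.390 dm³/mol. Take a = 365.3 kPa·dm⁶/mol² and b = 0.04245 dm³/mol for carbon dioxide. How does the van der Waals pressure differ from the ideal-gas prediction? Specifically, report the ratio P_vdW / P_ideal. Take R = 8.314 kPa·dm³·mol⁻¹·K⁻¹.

P_vdW / P_ideal ≈ 0.9334

Ideal: P_ideal = RT/V_m = (8.314)(322.1)/1.390 = 1926.58 kPa
vdW: P = RT/(V_m − b) − a/V_m² = 2677.94/1.34755 − 365.3/1.93210 = 1987.27 − 189.069 = 1798.20 kPa
Ratio = 1798.20/1926.58 = 0.9334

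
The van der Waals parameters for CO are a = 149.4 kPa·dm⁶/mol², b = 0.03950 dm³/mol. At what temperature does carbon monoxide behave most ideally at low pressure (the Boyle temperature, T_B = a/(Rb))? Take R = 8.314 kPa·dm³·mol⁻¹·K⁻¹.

For a van der Waals gas the second virial coefficient B₂ = b − a/(RT) vanishes at T_B = a/(Rb).
T_B = 149.4/(8.314×0.03950) = 149.4/0.32840 = 454.9 K

T_B ≈ 454.9 K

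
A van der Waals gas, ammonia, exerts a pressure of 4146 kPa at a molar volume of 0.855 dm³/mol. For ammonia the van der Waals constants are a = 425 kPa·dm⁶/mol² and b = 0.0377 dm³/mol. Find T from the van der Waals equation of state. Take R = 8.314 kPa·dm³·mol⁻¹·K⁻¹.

T = (P + a/V_m²)(V_m − b)/R
P + a/V_m² = 4146 + 425/(0.855)² = 4727.4 kPa
V_m − b = 0.855 − 0.0377 = 0.81730 dm³/mol
T = (4727.4)(0.81730)/8.314 = 464.7 K

T ≈ 464.7 K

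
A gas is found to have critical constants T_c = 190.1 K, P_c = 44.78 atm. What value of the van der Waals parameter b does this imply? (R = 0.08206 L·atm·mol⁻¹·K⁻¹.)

From T_c = 8a/(27Rb) and P_c = a/(27b²): b = R T_c/(8 P_c).
b = (0.08206)(190.1)/(8×44.78) = 15.600/358.24 = 0.04355 L/mol

b ≈ 0.04355 L/mol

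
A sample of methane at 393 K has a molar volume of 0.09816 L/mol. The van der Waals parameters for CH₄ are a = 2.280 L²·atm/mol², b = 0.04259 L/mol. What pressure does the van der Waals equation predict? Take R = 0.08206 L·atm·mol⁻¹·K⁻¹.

P = RT/(V_m − b) − a/V_m²
RT/(V_m − b) = (0.08206)(393)/(0.09816 − 0.04259) = 32.250/0.055570 = 580.35 atm
a/V_m² = 2.280/(0.09816)² = 236.63 atm
P = 580.35 − 236.63 = 343.7 atm

P ≈ 343.7 atm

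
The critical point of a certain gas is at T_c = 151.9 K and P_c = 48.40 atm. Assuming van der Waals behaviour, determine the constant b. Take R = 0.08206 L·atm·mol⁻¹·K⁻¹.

b ≈ 0.03219 L/mol

From T_c = 8a/(27Rb) and P_c = a/(27b²): b = R T_c/(8 P_c).
b = (0.08206)(151.9)/(8×48.40) = 12.465/387.20 = 0.03219 L/mol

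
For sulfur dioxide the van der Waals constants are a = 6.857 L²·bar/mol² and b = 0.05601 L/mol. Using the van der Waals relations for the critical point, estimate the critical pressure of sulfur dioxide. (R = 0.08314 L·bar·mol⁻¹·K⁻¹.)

For a van der Waals gas, P_c = a/(27b²).
P_c = 6.857/(27×(0.05601)²) = 6.857/0.084702 = 80.95 bar

P_c ≈ 80.95 bar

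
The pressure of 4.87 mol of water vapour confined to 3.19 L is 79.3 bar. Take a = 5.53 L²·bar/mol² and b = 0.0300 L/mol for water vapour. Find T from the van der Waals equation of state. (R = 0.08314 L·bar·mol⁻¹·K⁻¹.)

T = (P + a n²/V²)(V − nb)/(nR)
P + a n²/V² = 79.3 + (5.53)(4.87)²/(3.19)² = 92.188 bar
V − nb = 3.19 − (4.87)(0.0300) = 3.0439 L
T = (92.188)(3.0439)/((4.87)(0.08314)) = 693.1 K

T ≈ 693.1 K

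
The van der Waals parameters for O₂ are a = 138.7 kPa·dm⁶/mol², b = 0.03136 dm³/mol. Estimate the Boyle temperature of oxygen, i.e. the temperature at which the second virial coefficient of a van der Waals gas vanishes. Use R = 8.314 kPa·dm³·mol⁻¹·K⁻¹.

For a van der Waals gas the second virial coefficient B₂ = b − a/(RT) vanishes at T_B = a/(Rb).
T_B = 138.7/(8.314×0.03136) = 138.7/0.26073 = 532.0 K

T_B ≈ 532.0 K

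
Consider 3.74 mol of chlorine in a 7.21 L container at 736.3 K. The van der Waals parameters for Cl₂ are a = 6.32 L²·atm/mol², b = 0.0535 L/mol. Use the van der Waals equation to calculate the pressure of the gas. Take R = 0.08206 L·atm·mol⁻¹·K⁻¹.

P = nRT/(V − nb) − a n²/V²
nRT/(V − nb) = (3.74)(0.08206)(736.3)/(7.21 − 3.74×0.0535) = 225.97/7.0099 = 32.236 atm
a n²/V² = (6.32)(3.74)²/(7.21)² = 1.7006 atm
P = 32.236 − 1.7006 = 30.54 atm

P ≈ 30.54 atm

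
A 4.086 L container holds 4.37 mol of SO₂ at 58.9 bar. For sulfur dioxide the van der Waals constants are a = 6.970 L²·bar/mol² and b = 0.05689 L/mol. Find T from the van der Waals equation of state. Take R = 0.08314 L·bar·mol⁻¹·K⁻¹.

T ≈ 706.3 K

T = (P + a n²/V²)(V − nb)/(nR)
P + a n²/V² = 58.9 + (6.970)(4.37)²/(4.086)² = 66.873 bar
V − nb = 4.086 − (4.37)(0.05689) = 3.8374 L
T = (66.873)(3.8374)/((4.37)(0.08314)) = 706.3 K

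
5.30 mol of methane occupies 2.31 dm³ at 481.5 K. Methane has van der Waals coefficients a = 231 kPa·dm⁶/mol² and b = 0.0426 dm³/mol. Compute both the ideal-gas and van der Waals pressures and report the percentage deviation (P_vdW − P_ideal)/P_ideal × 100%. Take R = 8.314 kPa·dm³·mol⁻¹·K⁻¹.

Ideal: P_ideal = nRT/V = (5.30)(8.314)(481.5)/2.31 = 9184.81 kPa
vdW: P = nRT/(V − nb) − a n²/V² = 21216.9/2.08422 − 6488.79/5.33610 = 10179.8 − 1216.02 = 8963.8 kPa
% deviation = (8963.8 − 9184.81)/9184.81 × 100% = -2.41%

-2.41 %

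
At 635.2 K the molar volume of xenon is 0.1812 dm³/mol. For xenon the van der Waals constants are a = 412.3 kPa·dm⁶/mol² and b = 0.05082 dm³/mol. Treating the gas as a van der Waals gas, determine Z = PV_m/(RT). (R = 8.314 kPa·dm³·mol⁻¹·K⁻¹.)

P = RT/(V_m − b) − a/V_m² = (8.314)(635.2)/(0.1812 − 0.05082) − 412.3/(0.1812)²
  = 5281.1/0.13038 − 12557 = 40505 − 12557 = 27948 kPa
Z = PV_m/(RT) = (27948)(0.1812)/((8.314)(635.2)) = 5064.2/5281.1 = 0.9589

Z ≈ 0.9589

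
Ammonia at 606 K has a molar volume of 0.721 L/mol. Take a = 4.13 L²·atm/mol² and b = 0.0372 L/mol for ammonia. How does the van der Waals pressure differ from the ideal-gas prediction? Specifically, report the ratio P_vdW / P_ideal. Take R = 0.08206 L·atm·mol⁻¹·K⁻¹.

Ideal: P_ideal = RT/V_m = (0.08206)(606)/0.721 = 68.9714 atm
vdW: P = RT/(V_m − b) − a/V_m² = 49.7284/0.683800 − 4.13/0.519841 = 72.7236 − 7.94474 = 64.7789 atm
Ratio = 64.7789/68.9714 = 0.9392

P_vdW / P_ideal ≈ 0.9392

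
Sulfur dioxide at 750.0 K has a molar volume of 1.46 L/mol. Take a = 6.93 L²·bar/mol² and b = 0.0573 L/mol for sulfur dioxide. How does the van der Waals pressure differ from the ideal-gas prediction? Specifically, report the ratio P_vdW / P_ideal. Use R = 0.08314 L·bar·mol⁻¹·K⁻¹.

P_vdW / P_ideal ≈ 0.9647

Ideal: P_ideal = RT/V_m = (0.08314)(750.0)/1.46 = 42.7089 bar
vdW: P = RT/(V_m − b) − a/V_m² = 62.3550/1.40270 − 6.93/2.13160 = 44.4536 − 3.25108 = 41.2025 bar
Ratio = 41.2025/42.7089 = 0.9647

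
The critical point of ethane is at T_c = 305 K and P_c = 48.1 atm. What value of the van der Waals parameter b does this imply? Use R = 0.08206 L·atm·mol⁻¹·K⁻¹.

From T_c = 8a/(27Rb) and P_c = a/(27b²): b = R T_c/(8 P_c).
b = (0.08206)(305)/(8×48.1) = 25.028/384.80 = 0.06504 L/mol

b ≈ 0.06504 L/mol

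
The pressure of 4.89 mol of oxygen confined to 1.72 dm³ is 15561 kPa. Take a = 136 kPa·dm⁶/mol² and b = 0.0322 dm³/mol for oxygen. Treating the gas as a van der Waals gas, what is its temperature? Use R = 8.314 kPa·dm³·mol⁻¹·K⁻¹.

T ≈ 640.3 K

T = (P + a n²/V²)(V − nb)/(nR)
P + a n²/V² = 15561 + (136)(4.89)²/(1.72)² = 16660 kPa
V − nb = 1.72 − (4.89)(0.0322) = 1.5625 dm³
T = (16660)(1.5625)/((4.89)(8.314)) = 640.3 K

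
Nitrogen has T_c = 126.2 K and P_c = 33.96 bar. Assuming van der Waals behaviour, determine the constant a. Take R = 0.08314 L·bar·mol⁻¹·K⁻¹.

a ≈ 1.368 L²·bar/mol²

From T_c = 8a/(27Rb) and P_c = a/(27b²): a = 27 R² T_c²/(64 P_c).
a = 27×(0.08314)²×(126.2)²/(64×33.96) = 2972.4/2173.4 = 1.368 L²·bar/mol²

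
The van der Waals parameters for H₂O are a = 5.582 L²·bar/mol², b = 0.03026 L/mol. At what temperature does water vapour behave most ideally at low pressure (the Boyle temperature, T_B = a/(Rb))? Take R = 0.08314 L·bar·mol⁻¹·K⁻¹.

For a van der Waals gas the second virial coefficient B₂ = b − a/(RT) vanishes at T_B = a/(Rb).
T_B = 5.582/(0.08314×0.03026) = 5.582/0.0025158 = 2219 K

T_B ≈ 2219 K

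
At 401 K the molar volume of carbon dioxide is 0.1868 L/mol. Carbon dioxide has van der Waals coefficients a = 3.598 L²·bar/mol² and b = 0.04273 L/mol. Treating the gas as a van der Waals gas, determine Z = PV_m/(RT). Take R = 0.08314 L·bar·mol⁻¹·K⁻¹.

Z ≈ 0.7189

P = RT/(V_m − b) − a/V_m² = (0.08314)(401)/(0.1868 − 0.04273) − 3.598/(0.1868)²
  = 33.339/0.14407 − 103.11 = 231.41 − 103.11 = 128.30 bar
Z = PV_m/(RT) = (128.30)(0.1868)/((0.08314)(401)) = 23.966/33.339 = 0.7189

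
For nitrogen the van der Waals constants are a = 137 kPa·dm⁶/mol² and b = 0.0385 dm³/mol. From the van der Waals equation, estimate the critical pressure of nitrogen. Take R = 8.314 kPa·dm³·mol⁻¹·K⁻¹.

For a van der Waals gas, P_c = a/(27b²).
P_c = 137/(27×(0.0385)²) = 137/0.040021 = 3423 kPa

P_c ≈ 3423 kPa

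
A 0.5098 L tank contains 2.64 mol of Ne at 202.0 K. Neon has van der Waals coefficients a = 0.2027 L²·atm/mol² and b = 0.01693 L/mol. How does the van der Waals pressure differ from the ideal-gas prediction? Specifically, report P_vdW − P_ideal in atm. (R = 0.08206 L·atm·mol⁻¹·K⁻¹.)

ΔP ≈ 2.813 atm

Ideal: P_ideal = nRT/V = (2.64)(0.08206)(202.0)/0.5098 = 85.8395 atm
vdW: P = nRT/(V − nb) − a n²/V² = 43.7610/0.465105 − 1.41274/0.259896 = 94.0884 − 5.43579 = 88.6526 atm
ΔP = 88.6526 − 85.8395 = 2.813 atm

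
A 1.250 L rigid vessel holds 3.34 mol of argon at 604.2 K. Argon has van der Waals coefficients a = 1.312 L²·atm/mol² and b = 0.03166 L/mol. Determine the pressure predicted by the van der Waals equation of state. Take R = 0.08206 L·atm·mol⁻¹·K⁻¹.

P ≈ 135.4 atm

P = nRT/(V − nb) − a n²/V²
nRT/(V − nb) = (3.34)(0.08206)(604.2)/(1.250 − 3.34×0.03166) = 165.60/1.1443 = 144.72 atm
a n²/V² = (1.312)(3.34)²/(1.250)² = 9.3671 atm
P = 144.72 − 9.3671 = 135.4 atm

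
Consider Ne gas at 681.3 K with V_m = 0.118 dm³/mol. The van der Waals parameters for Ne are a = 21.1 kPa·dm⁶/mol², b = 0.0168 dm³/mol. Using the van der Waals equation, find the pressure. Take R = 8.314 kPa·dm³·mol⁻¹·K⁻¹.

P = RT/(V_m − b) − a/V_m²
RT/(V_m − b) = (8.314)(681.3)/(0.118 − 0.0168) = 5664.3/0.10120 = 55971 kPa
a/V_m² = 21.1/(0.118)² = 1515.4 kPa
P = 55971 − 1515.4 = 54456 kPa

P ≈ 54456 kPa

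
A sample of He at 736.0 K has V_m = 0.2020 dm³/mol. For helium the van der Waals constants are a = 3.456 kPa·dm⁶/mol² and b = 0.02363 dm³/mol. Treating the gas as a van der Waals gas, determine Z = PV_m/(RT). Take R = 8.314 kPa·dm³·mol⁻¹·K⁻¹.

Z ≈ 1.130

P = RT/(V_m − b) − a/V_m² = (8.314)(736.0)/(0.2020 − 0.02363) − 3.456/(0.2020)²
  = 6119.1/0.17837 − 84.698 = 34306 − 84.698 = 34221 kPa
Z = PV_m/(RT) = (34221)(0.2020)/((8.314)(736.0)) = 6912.6/6119.1 = 1.130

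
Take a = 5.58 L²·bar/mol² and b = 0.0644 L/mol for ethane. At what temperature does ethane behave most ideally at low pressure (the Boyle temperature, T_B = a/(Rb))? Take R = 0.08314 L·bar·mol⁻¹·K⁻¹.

For a van der Waals gas the second virial coefficient B₂ = b − a/(RT) vanishes at T_B = a/(Rb).
T_B = 5.58/(0.08314×0.0644) = 5.58/0.0053542 = 1042 K

T_B ≈ 1042 K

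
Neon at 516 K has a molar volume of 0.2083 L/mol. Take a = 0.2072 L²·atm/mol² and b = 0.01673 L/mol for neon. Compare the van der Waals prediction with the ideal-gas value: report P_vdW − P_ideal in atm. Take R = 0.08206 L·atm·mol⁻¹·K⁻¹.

Ideal: P_ideal = RT/V_m = (0.08206)(516)/0.2083 = 203.279 atm
vdW: P = RT/(V_m − b) − a/V_m² = 42.3430/0.191570 − 0.2072/0.0433889 = 221.031 − 4.77541 = 216.256 atm
ΔP = 216.256 − 203.279 = 12.98 atm

ΔP ≈ 12.98 atm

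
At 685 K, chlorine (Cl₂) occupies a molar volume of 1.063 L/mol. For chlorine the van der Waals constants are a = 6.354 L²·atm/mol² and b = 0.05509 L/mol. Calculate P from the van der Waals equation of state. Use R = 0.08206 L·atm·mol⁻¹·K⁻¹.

P = RT/(V_m − b) − a/V_m²
RT/(V_m − b) = (0.08206)(685)/(1.063 − 0.05509) = 56.211/1.0079 = 55.770 atm
a/V_m² = 6.354/(1.063)² = 5.6232 atm
P = 55.770 − 5.6232 = 50.15 atm

P ≈ 50.15 atm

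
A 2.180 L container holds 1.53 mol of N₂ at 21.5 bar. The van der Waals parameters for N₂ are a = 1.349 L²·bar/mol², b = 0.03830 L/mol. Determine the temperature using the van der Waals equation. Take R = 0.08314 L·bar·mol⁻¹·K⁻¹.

T = (P + a n²/V²)(V − nb)/(nR)
P + a n²/V² = 21.5 + (1.349)(1.53)²/(2.180)² = 22.164 bar
V − nb = 2.180 − (1.53)(0.03830) = 2.1214 L
T = (22.164)(2.1214)/((1.53)(0.08314)) = 369.6 K

T ≈ 369.6 K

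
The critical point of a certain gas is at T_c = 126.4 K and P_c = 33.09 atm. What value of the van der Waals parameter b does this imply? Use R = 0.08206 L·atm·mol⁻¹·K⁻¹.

From T_c = 8a/(27Rb) and P_c = a/(27b²): b = R T_c/(8 P_c).
b = (0.08206)(126.4)/(8×33.09) = 10.372/264.72 = 0.03918 L/mol

b ≈ 0.03918 L/mol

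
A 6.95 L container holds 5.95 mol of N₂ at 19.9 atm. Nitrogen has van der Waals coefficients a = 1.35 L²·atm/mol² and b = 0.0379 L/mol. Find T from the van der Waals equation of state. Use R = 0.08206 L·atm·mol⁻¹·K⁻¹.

T = (P + a n²/V²)(V − nb)/(nR)
P + a n²/V² = 19.9 + (1.35)(5.95)²/(6.95)² = 20.889 atm
V − nb = 6.95 − (5.95)(0.0379) = 6.7245 L
T = (20.889)(6.7245)/((5.95)(0.08206)) = 287.7 K

T ≈ 287.7 K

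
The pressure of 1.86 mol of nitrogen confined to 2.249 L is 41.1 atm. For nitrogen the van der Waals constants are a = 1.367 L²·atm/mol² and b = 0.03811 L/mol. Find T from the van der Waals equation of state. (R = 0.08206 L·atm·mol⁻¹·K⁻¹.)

T ≈ 599.9 K

T = (P + a n²/V²)(V − nb)/(nR)
P + a n²/V² = 41.1 + (1.367)(1.86)²/(2.249)² = 42.035 atm
V − nb = 2.249 − (1.86)(0.03811) = 2.1781 L
T = (42.035)(2.1781)/((1.86)(0.08206)) = 599.9 K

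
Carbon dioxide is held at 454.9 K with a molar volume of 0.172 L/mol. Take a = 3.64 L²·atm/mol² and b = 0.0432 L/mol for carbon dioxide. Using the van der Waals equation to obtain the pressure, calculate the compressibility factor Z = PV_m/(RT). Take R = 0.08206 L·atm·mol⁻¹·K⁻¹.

Z ≈ 0.7685

P = RT/(V_m − b) − a/V_m² = (0.08206)(454.9)/(0.172 − 0.0432) − 3.64/(0.172)²
  = 37.329/0.12880 − 123.04 = 289.82 − 123.04 = 166.78 atm
Z = PV_m/(RT) = (166.78)(0.172)/((0.08206)(454.9)) = 28.686/37.329 = 0.7685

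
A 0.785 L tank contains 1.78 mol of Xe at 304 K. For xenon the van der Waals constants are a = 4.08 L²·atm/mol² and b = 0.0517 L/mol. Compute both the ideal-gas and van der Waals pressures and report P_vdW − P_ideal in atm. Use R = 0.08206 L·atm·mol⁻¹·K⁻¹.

ΔP ≈ -13.47 atm

Ideal: P_ideal = nRT/V = (1.78)(0.08206)(304)/0.785 = 56.5660 atm
vdW: P = nRT/(V − nb) − a n²/V² = 44.4043/0.692974 − 12.9271/0.616225 = 64.0779 − 20.9779 = 43.1000 atm
ΔP = 43.1000 − 56.5660 = -13.47 atm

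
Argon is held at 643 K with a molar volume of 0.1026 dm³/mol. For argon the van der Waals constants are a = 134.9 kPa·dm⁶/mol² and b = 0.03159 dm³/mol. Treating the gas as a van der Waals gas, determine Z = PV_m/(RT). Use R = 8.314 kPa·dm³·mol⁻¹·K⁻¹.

P = RT/(V_m − b) − a/V_m² = (8.314)(643)/(0.1026 − 0.03159) − 134.9/(0.1026)²
  = 5345.9/0.071010 − 12815 = 75284 − 12815 = 62469 kPa
Z = PV_m/(RT) = (62469)(0.1026)/((8.314)(643)) = 6409.3/5345.9 = 1.199

Z ≈ 1.199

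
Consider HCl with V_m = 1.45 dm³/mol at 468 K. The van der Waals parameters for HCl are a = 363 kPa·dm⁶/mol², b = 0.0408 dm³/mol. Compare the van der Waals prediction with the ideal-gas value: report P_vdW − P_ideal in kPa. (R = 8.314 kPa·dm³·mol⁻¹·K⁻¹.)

ΔP ≈ -95.0 kPa

Ideal: P_ideal = RT/V_m = (8.314)(468)/1.45 = 2683.42 kPa
vdW: P = RT/(V_m − b) − a/V_m² = 3890.95/1.40920 − 363/2.10250 = 2761.11 − 172.652 = 2588.46 kPa
ΔP = 2588.46 − 2683.42 = -95.0 kPa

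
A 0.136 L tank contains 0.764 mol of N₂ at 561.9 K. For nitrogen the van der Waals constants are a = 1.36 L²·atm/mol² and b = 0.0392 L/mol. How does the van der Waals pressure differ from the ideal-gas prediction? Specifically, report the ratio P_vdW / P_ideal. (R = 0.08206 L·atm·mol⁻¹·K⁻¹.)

Ideal: P_ideal = nRT/V = (0.764)(0.08206)(561.9)/0.136 = 259.027 atm
vdW: P = nRT/(V − nb) − a n²/V² = 35.2277/0.106051 − 0.793827/0.0184960 = 332.177 − 42.9188 = 289.258 atm
Ratio = 289.258/259.027 = 1.117

P_vdW / P_ideal ≈ 1.117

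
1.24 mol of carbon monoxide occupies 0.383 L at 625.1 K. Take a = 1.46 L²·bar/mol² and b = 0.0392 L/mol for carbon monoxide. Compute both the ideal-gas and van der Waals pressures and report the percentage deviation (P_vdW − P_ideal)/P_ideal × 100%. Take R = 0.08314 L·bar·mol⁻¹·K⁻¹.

Ideal: P_ideal = nRT/V = (1.24)(0.08314)(625.1)/0.383 = 168.261 bar
vdW: P = nRT/(V − nb) − a n²/V² = 64.4438/0.334392 − 2.24490/0.146689 = 192.719 − 15.3038 = 177.415 bar
% deviation = (177.415 − 168.261)/168.261 × 100% = 5.44%

5.44 %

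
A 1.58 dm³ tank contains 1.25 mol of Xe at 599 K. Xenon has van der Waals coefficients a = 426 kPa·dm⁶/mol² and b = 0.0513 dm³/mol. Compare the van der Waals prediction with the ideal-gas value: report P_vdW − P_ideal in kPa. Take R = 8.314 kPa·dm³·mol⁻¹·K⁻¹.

Ideal: P_ideal = nRT/V = (1.25)(8.314)(599)/1.58 = 3939.94 kPa
vdW: P = nRT/(V − nb) − a n²/V² = 6225.11/1.51588 − 665.625/2.49640 = 4106.60 − 266.634 = 3839.97 kPa
ΔP = 3839.97 − 3939.94 = -100.0 kPa

ΔP ≈ -100.0 kPa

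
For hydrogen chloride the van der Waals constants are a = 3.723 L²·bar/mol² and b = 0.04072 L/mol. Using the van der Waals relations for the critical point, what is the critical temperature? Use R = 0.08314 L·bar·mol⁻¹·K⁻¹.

T_c ≈ 325.8 K

For a van der Waals gas, T_c = 8a/(27Rb).
T_c = 8×3.723/(27×0.08314×0.04072) = 29.784/0.091407 = 325.8 K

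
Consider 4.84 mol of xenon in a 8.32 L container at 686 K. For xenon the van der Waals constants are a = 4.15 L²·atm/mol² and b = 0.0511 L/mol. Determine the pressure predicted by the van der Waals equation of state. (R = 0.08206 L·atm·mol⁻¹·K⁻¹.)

P = nRT/(V − nb) − a n²/V²
nRT/(V − nb) = (4.84)(0.08206)(686)/(8.32 − 4.84×0.0511) = 272.46/8.0727 = 33.751 atm
a n²/V² = (4.15)(4.84)²/(8.32)² = 1.4044 atm
P = 33.751 − 1.4044 = 32.35 atm

P ≈ 32.35 atm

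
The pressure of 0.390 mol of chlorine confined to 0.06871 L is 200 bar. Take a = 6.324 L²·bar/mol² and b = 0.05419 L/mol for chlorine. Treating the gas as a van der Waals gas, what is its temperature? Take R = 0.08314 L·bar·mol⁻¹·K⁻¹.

T ≈ 592.4 K

T = (P + a n²/V²)(V − nb)/(nR)
P + a n²/V² = 200 + (6.324)(0.390)²/(0.06871)² = 403.74 bar
V − nb = 0.06871 − (0.390)(0.05419) = 0.047576 L
T = (403.74)(0.047576)/((0.390)(0.08314)) = 592.4 K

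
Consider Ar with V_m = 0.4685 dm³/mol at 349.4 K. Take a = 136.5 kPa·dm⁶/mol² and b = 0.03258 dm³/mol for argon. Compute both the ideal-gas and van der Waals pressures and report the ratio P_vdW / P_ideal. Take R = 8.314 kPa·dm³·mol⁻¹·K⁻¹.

Ideal: P_ideal = RT/V_m = (8.314)(349.4)/0.4685 = 6200.45 kPa
vdW: P = RT/(V_m − b) − a/V_m² = 2904.91/0.435920 − 136.5/0.219492 = 6663.86 − 621.891 = 6041.97 kPa
Ratio = 6041.97/6200.45 = 0.9744

P_vdW / P_ideal ≈ 0.9744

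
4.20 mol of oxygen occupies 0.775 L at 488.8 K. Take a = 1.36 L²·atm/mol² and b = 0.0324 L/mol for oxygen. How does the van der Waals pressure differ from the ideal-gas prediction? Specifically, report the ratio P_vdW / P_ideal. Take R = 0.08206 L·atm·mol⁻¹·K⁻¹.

P_vdW / P_ideal ≈ 1.029

Ideal: P_ideal = nRT/V = (4.20)(0.08206)(488.8)/0.775 = 217.375 atm
vdW: P = nRT/(V − nb) − a n²/V² = 168.466/0.638920 − 23.9904/0.600625 = 263.673 − 39.9424 = 223.731 atm
Ratio = 223.731/217.375 = 1.029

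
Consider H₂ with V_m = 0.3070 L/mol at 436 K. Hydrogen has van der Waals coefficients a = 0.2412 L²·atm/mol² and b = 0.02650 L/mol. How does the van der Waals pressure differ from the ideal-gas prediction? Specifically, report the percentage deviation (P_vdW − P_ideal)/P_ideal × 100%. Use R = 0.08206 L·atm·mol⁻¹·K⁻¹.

7.25 %

Ideal: P_ideal = RT/V_m = (0.08206)(436)/0.3070 = 116.541 atm
vdW: P = RT/(V_m − b) − a/V_m² = 35.7782/0.280500 − 0.2412/0.0942490 = 127.552 − 2.55918 = 124.993 atm
% deviation = (124.993 − 116.541)/116.541 × 100% = 7.25%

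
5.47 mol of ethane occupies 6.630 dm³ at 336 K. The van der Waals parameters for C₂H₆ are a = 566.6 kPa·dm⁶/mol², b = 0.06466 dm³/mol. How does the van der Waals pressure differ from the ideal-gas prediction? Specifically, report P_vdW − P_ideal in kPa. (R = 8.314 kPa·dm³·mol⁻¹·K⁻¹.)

Ideal: P_ideal = nRT/V = (5.47)(8.314)(336)/6.630 = 2304.75 kPa
vdW: P = nRT/(V − nb) − a n²/V² = 15280.5/6.27631 − 16953.2/43.9569 = 2434.63 − 385.678 = 2048.95 kPa
ΔP = 2048.95 − 2304.75 = -255.8 kPa

ΔP ≈ -255.8 kPa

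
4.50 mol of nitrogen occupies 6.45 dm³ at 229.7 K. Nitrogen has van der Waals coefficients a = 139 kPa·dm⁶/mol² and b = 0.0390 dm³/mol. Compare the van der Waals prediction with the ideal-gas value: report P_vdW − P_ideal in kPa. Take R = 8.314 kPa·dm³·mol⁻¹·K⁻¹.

Ideal: P_ideal = nRT/V = (4.50)(8.314)(229.7)/6.45 = 1332.37 kPa
vdW: P = nRT/(V − nb) − a n²/V² = 8593.77/6.27450 − 2814.75/41.6025 = 1369.63 − 67.6582 = 1301.97 kPa
ΔP = 1301.97 − 1332.37 = -30.4 kPa

ΔP ≈ -30.4 kPa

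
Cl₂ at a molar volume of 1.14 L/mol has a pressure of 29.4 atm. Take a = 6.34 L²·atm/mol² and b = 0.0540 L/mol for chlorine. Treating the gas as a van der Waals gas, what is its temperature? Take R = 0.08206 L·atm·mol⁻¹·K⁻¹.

T = (P + a/V_m²)(V_m − b)/R
P + a/V_m² = 29.4 + 6.34/(1.14)² = 34.278 atm
V_m − b = 1.14 − 0.0540 = 1.0860 L/mol
T = (34.278)(1.0860)/0.08206 = 453.6 K

T ≈ 453.6 K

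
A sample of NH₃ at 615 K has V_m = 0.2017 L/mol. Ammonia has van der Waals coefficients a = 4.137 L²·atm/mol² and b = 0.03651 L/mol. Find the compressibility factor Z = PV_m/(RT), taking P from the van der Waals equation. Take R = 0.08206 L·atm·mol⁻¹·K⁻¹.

Z ≈ 0.8146

P = RT/(V_m − b) − a/V_m² = (0.08206)(615)/(0.2017 − 0.03651) − 4.137/(0.2017)²
  = 50.467/0.16519 − 101.69 = 305.51 − 101.69 = 203.82 atm
Z = PV_m/(RT) = (203.82)(0.2017)/((0.08206)(615)) = 41.110/50.467 = 0.8146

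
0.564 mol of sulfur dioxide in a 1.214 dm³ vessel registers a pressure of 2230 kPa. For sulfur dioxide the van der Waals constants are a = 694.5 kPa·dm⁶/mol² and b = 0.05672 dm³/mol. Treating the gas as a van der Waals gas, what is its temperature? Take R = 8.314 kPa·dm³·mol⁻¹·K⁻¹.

T = (P + a n²/V²)(V − nb)/(nR)
P + a n²/V² = 2230 + (694.5)(0.564)²/(1.214)² = 2379.9 kPa
V − nb = 1.214 − (0.564)(0.05672) = 1.1820 dm³
T = (2379.9)(1.1820)/((0.564)(8.314)) = 599.9 K

T ≈ 599.9 K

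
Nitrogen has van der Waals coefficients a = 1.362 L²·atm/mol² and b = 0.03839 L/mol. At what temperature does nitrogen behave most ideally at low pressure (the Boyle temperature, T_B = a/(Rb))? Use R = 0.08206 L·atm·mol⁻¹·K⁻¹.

For a van der Waals gas the second virial coefficient B₂ = b − a/(RT) vanishes at T_B = a/(Rb).
T_B = 1.362/(0.08206×0.03839) = 1.362/0.0031503 = 432.3 K

T_B ≈ 432.3 K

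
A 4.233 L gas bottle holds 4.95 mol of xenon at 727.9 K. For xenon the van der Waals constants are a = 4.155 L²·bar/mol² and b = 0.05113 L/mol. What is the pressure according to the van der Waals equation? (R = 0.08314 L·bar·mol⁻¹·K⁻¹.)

P = nRT/(V − nb) − a n²/V²
nRT/(V − nb) = (4.95)(0.08314)(727.9)/(4.233 − 4.95×0.05113) = 299.56/3.9799 = 75.268 bar
a n²/V² = (4.155)(4.95)²/(4.233)² = 5.6818 bar
P = 75.268 − 5.6818 = 69.59 bar

P ≈ 69.59 bar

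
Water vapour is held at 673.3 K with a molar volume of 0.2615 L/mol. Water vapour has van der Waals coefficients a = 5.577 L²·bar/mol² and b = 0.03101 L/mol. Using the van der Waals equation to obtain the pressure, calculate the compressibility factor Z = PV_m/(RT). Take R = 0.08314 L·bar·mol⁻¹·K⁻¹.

P = RT/(V_m − b) − a/V_m² = (0.08314)(673.3)/(0.2615 − 0.03101) − 5.577/(0.2615)²
  = 55.978/0.23049 − 81.556 = 242.87 − 81.556 = 161.31 bar
Z = PV_m/(RT) = (161.31)(0.2615)/((0.08314)(673.3)) = 42.183/55.978 = 0.7536

Z ≈ 0.7536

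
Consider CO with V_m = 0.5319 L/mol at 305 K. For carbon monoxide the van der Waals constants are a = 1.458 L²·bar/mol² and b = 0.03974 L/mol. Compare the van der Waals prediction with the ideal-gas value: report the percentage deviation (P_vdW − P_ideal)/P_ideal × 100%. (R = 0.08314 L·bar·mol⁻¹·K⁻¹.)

-2.74 %

Ideal: P_ideal = RT/V_m = (0.08314)(305)/0.5319 = 47.6738 bar
vdW: P = RT/(V_m − b) − a/V_m² = 25.3577/0.492160 − 1.458/0.282918 = 51.5233 − 5.15344 = 46.3699 bar
% deviation = (46.3699 − 47.6738)/47.6738 × 100% = -2.74%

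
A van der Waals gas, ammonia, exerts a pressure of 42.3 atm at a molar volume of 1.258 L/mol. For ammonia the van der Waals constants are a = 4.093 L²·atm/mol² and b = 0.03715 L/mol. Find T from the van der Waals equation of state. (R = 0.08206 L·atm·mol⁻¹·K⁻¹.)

T = (P + a/V_m²)(V_m − b)/R
P + a/V_m² = 42.3 + 4.093/(1.258)² = 44.886 atm
V_m − b = 1.258 − 0.03715 = 1.2209 L/mol
T = (44.886)(1.2209)/0.08206 = 667.8 K

T ≈ 667.8 K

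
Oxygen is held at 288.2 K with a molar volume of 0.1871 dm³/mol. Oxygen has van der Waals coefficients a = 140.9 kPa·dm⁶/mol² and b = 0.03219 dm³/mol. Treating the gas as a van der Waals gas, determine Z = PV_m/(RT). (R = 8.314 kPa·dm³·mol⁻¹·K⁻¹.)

Z ≈ 0.8935

P = RT/(V_m − b) − a/V_m² = (8.314)(288.2)/(0.1871 − 0.03219) − 140.9/(0.1871)²
  = 2396.1/0.15491 − 4025.0 = 15468 − 4025.0 = 11443 kPa
Z = PV_m/(RT) = (11443)(0.1871)/((8.314)(288.2)) = 2141.0/2396.1 = 0.8935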